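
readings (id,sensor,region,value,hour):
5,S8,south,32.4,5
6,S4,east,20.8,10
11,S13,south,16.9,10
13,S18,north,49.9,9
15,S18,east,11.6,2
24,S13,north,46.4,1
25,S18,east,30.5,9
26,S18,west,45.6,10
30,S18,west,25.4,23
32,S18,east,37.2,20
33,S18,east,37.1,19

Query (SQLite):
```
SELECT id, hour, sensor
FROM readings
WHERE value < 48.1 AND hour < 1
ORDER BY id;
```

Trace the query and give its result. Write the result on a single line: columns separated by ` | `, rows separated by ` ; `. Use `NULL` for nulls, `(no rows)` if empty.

value < 48.1: ids {5, 6, 11, 15, 24, 25, 26, 30, 32, 33}
hour < 1: ids { }
Combine with AND.

(no rows)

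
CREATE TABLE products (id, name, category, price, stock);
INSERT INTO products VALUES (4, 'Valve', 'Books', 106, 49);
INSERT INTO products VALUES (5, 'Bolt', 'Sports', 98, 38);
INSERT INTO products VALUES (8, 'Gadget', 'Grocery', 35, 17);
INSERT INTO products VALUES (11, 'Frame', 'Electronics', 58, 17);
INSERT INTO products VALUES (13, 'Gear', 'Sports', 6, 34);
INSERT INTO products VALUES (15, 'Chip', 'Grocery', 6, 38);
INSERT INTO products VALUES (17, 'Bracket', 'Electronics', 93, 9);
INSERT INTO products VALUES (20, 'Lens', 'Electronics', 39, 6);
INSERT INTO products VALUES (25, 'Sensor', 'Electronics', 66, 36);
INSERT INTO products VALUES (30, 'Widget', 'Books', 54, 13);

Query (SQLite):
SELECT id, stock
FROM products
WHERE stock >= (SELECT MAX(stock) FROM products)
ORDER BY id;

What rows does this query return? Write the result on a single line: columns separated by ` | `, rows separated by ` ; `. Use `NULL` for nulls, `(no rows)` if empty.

Scalar subquery: MAX(stock) over all products rows = 49.
Keep rows where stock >= that value.

4 | 49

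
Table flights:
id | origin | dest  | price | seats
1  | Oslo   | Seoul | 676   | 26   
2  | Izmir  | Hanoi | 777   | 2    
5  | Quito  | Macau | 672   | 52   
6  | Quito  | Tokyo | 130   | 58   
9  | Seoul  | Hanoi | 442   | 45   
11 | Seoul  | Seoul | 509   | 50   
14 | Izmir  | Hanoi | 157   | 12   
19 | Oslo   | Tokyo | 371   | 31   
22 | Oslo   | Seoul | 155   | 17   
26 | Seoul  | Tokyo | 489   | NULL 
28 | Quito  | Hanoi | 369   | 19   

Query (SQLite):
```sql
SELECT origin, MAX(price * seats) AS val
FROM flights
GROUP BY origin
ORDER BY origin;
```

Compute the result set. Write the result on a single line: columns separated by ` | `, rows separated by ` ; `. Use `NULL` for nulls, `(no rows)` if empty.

Izmir | 1884 ; Oslo | 17576 ; Quito | 34944 ; Seoul | 25450

For each row compute price * seats.
Group by origin; take MAX of the expression per group.
  Izmir: ids {2, 14} → MAX(price * seats)=1884
  Oslo: ids {1, 19, 22} → MAX(price * seats)=17576
  Quito: ids {5, 6, 28} → MAX(price * seats)=34944
  Seoul: ids {9, 11, 26} → MAX(price * seats)=25450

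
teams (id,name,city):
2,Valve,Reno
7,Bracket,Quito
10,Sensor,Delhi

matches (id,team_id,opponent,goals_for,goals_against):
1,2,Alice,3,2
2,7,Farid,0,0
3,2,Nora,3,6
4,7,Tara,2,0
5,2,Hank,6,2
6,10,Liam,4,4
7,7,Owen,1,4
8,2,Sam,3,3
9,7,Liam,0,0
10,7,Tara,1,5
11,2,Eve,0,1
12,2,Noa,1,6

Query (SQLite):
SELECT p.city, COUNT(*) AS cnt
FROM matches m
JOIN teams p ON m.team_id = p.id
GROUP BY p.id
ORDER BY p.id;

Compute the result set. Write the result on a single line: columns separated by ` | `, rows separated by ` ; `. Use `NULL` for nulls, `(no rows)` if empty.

Reno | 6 ; Quito | 5 ; Delhi | 1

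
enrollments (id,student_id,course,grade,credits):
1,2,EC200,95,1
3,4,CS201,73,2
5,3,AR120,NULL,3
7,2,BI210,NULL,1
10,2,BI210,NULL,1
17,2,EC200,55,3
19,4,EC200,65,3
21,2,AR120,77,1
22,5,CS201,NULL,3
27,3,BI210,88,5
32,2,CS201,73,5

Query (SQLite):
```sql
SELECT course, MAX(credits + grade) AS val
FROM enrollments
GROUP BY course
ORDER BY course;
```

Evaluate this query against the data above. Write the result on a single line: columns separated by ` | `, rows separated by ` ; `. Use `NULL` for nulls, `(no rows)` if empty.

AR120 | 78 ; BI210 | 93 ; CS201 | 78 ; EC200 | 96

For each row compute credits + grade.
Group by course; take MAX of the expression per group.
  AR120: ids {5, 21} → MAX(credits + grade)=78
  BI210: ids {7, 10, 27} → MAX(credits + grade)=93
  CS201: ids {3, 22, 32} → MAX(credits + grade)=78
  EC200: ids {1, 17, 19} → MAX(credits + grade)=96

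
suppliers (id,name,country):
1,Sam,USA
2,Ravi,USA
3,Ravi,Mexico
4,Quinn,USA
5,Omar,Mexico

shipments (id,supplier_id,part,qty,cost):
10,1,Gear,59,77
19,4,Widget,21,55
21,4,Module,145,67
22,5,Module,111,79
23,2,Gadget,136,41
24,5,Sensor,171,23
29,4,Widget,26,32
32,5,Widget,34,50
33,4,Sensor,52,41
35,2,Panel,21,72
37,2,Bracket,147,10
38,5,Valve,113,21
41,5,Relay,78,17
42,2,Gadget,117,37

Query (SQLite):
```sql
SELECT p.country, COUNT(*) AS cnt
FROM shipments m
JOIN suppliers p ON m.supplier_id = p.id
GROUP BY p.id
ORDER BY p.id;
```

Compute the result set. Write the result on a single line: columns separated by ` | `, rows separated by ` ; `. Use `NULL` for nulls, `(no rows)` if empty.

USA | 1 ; USA | 4 ; USA | 4 ; Mexico | 5

Join each shipments row to its suppliers via supplier_id.
Group joined rows by suppliers.id; compute COUNT(*) per group.
  1: ids {10} → COUNT(*)=1
  2: ids {23, 35, 37, 42} → COUNT(*)=4
  4: ids {19, 21, 29, 33} → COUNT(*)=4
  5: ids {22, 24, 32, 38, 41} → COUNT(*)=5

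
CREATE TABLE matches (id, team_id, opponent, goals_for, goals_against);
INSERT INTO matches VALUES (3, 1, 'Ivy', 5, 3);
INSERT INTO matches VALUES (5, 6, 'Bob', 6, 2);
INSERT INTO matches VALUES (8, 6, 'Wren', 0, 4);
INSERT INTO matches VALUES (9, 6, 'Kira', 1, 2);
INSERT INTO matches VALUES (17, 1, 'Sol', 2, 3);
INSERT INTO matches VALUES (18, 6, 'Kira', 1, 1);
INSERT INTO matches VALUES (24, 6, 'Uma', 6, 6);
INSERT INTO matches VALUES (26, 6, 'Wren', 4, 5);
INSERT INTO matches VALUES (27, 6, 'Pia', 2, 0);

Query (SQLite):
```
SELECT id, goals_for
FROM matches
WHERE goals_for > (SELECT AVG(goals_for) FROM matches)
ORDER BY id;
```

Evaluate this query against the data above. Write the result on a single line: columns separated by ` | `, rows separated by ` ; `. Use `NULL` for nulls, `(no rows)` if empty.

Scalar subquery: AVG(goals_for) over all matches rows = 3.0.
Keep rows where goals_for > that value.

3 | 5 ; 5 | 6 ; 24 | 6 ; 26 | 4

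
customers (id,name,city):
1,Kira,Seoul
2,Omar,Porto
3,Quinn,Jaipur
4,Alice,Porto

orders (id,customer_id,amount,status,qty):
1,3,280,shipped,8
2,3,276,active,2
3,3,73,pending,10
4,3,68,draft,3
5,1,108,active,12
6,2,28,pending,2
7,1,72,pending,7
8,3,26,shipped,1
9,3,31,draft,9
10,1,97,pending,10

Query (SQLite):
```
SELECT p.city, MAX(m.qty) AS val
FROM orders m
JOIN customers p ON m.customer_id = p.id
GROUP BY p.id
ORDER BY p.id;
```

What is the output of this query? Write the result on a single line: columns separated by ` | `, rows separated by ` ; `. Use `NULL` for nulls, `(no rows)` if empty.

Join each orders row to its customers via customer_id.
Group joined rows by customers.id; compute MAX(m.qty) per group.
  1: ids {5, 7, 10} → MAX(m.qty)=12
  2: ids {6} → MAX(m.qty)=2
  3: ids {1, 2, 3, 4, 8, 9} → MAX(m.qty)=10

Seoul | 12 ; Porto | 2 ; Jaipur | 10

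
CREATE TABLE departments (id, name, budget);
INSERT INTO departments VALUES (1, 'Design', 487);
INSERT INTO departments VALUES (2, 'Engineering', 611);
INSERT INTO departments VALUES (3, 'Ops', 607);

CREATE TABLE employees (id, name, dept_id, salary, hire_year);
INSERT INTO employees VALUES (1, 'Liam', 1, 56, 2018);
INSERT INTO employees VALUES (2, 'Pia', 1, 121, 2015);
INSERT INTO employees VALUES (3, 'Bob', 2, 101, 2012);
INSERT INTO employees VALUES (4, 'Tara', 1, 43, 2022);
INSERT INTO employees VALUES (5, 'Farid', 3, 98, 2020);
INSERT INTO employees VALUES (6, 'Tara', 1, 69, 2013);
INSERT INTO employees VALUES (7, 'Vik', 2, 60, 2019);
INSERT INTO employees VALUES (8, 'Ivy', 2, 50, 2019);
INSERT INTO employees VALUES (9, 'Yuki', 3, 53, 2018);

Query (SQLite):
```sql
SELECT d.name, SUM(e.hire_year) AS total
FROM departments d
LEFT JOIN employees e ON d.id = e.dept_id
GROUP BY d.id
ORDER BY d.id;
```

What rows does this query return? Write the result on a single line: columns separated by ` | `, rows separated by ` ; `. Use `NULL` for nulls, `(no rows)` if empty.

LEFT JOIN keeps every departments row; unmatched ones get NULL for employees columns.
Group by departments.id and compute SUM(e.hire_year). SUM over an all-NULL group is NULL.
  1: ids {1, 2, 4, 6} → SUM(e.hire_year)=8068
  2: ids {3, 7, 8} → SUM(e.hire_year)=6050
  3: ids {5, 9} → SUM(e.hire_year)=4038

Design | 8068 ; Engineering | 6050 ; Ops | 4038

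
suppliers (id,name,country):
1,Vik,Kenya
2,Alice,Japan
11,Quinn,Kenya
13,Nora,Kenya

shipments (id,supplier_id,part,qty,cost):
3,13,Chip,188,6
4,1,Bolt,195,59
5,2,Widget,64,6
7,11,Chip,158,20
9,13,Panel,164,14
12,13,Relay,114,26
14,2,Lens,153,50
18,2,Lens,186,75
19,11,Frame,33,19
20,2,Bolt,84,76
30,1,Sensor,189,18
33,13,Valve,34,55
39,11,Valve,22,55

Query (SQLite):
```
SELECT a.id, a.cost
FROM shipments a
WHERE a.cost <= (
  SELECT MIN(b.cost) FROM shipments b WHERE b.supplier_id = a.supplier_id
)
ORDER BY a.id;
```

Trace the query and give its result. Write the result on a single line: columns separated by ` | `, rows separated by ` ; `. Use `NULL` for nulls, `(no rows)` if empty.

For each shipments row a, compute MIN(cost) over rows sharing a.supplier_id.
Keep row a if a.cost <= that per-group MIN.
  supplier_id=1: MIN(cost) = 18
  supplier_id=2: MIN(cost) = 6
  supplier_id=11: MIN(cost) = 19
  supplier_id=13: MIN(cost) = 6

3 | 6 ; 5 | 6 ; 19 | 19 ; 30 | 18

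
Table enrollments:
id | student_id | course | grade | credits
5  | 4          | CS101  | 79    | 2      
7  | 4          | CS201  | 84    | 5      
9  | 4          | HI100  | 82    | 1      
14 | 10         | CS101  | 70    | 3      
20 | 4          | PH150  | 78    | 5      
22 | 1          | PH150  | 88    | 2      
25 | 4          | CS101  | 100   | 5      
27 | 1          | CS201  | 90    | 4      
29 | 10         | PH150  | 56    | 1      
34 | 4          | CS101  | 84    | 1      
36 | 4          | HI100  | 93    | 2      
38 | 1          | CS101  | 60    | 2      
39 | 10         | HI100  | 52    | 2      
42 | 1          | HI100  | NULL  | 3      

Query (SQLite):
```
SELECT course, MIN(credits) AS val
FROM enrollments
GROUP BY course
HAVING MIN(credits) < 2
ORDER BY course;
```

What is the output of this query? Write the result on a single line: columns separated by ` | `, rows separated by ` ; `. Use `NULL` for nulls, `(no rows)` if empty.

CS101 | 1 ; HI100 | 1 ; PH150 | 1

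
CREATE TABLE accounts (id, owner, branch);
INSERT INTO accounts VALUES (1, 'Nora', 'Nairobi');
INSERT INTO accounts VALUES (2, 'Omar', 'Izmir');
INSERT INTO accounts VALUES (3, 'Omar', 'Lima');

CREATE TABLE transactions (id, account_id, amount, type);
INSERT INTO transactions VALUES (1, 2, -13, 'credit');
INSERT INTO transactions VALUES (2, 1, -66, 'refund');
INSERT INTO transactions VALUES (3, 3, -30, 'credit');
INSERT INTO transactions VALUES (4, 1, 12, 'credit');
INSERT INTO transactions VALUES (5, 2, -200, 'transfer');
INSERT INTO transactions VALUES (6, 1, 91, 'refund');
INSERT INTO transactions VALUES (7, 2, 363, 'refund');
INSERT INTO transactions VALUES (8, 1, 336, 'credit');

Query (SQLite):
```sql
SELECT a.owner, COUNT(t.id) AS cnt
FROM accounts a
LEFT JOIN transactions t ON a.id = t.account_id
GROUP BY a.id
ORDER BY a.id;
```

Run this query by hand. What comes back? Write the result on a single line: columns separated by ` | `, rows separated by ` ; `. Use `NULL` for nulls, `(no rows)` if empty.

LEFT JOIN keeps every accounts row; unmatched ones get NULL for transactions columns.
Group by accounts.id and compute COUNT(t.id). COUNT(col) of an all-NULL group is 0.
  1: ids {2, 4, 6, 8} → COUNT(t.id)=4
  2: ids {1, 5, 7} → COUNT(t.id)=3
  3: ids {3} → COUNT(t.id)=1

Nora | 4 ; Omar | 3 ; Omar | 1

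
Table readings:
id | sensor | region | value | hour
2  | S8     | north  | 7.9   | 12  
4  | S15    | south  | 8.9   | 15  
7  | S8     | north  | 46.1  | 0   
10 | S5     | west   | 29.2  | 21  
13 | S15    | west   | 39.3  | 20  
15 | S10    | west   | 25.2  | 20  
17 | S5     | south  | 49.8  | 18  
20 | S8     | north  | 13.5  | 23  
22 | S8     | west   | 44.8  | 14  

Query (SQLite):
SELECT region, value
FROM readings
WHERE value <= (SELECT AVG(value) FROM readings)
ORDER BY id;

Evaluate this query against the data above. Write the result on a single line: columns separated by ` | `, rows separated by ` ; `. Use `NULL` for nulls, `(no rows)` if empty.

north | 7.9 ; south | 8.9 ; west | 29.2 ; west | 25.2 ; north | 13.5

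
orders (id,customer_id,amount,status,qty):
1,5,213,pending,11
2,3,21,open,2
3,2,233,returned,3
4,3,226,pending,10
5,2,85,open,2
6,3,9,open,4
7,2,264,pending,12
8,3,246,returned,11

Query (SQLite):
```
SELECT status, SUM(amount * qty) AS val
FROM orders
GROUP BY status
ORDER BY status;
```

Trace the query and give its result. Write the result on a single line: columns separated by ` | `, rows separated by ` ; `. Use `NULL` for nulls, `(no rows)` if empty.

open | 248 ; pending | 7771 ; returned | 3405

For each row compute amount * qty.
Group by status; take SUM of the expression per group.
  open: ids {2, 5, 6} → SUM(amount * qty)=248
  pending: ids {1, 4, 7} → SUM(amount * qty)=7771
  returned: ids {3, 8} → SUM(amount * qty)=3405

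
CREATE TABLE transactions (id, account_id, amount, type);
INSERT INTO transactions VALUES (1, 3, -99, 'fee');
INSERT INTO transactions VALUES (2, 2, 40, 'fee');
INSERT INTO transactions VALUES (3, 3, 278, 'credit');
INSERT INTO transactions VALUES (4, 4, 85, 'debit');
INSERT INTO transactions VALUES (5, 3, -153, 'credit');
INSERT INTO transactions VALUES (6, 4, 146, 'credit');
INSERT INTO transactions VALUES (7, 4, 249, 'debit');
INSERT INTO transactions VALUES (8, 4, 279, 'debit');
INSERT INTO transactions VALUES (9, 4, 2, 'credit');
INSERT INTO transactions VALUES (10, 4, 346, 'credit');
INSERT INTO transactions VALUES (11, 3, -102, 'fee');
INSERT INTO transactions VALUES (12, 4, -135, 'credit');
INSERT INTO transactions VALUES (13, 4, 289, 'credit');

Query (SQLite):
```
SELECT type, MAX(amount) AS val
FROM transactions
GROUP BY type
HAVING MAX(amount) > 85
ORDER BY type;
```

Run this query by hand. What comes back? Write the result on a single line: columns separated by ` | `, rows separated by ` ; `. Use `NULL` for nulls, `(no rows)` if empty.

credit | 346 ; debit | 279

Partition transactions by type; compute MAX(amount) within each group.
HAVING: keep groups where MAX(amount) > 85.
  credit: ids {3, 5, 6, 9, 10, 12, 13} → MAX(amount)=346
  debit: ids {4, 7, 8} → MAX(amount)=279
  fee: ids {1, 2, 11} → MAX(amount)=40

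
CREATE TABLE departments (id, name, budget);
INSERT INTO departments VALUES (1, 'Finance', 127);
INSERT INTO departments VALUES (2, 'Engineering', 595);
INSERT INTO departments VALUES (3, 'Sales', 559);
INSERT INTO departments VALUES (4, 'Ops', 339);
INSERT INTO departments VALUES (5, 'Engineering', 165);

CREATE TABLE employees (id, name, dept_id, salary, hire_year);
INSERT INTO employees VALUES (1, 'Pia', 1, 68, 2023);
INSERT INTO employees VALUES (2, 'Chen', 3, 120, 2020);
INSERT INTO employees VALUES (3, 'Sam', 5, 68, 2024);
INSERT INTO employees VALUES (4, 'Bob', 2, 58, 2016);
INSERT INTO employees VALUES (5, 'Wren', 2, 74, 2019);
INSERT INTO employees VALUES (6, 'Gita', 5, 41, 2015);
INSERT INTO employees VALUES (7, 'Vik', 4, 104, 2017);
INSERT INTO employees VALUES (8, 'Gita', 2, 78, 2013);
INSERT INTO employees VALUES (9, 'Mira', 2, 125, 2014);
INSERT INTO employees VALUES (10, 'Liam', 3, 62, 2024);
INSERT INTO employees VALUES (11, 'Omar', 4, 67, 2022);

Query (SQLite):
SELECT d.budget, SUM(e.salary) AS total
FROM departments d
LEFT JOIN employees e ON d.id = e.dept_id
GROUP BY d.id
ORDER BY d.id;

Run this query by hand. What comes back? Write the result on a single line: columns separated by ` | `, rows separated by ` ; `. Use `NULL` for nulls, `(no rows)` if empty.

LEFT JOIN keeps every departments row; unmatched ones get NULL for employees columns.
Group by departments.id and compute SUM(e.salary). SUM over an all-NULL group is NULL.
  1: ids {1} → SUM(e.salary)=68
  2: ids {4, 5, 8, 9} → SUM(e.salary)=335
  3: ids {2, 10} → SUM(e.salary)=182
  4: ids {7, 11} → SUM(e.salary)=171
  5: ids {3, 6} → SUM(e.salary)=109

127 | 68 ; 595 | 335 ; 559 | 182 ; 339 | 171 ; 165 | 109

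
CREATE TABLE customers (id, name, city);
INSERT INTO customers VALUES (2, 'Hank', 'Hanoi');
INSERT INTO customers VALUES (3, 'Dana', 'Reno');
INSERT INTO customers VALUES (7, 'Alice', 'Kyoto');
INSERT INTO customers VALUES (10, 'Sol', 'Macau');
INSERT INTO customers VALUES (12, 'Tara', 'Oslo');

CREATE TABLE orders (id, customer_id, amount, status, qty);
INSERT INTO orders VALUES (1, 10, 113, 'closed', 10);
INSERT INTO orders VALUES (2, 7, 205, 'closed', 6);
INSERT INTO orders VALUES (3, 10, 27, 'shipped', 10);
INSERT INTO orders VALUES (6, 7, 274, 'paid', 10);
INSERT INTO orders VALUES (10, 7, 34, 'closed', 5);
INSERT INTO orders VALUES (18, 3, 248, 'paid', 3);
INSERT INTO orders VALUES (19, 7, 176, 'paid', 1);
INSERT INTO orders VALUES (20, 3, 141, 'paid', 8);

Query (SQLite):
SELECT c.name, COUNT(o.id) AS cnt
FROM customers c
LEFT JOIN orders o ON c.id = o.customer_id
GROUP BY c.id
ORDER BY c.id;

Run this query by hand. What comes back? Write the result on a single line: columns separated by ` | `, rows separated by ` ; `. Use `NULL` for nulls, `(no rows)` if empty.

LEFT JOIN keeps every customers row; unmatched ones get NULL for orders columns.
Group by customers.id and compute COUNT(o.id). COUNT(col) of an all-NULL group is 0.
  2: ids {—} → COUNT(o.id)=0
  3: ids {18, 20} → COUNT(o.id)=2
  7: ids {2, 6, 10, 19} → COUNT(o.id)=4
  10: ids {1, 3} → COUNT(o.id)=2
  12: ids {—} → COUNT(o.id)=0

Hank | 0 ; Dana | 2 ; Alice | 4 ; Sol | 2 ; Tara | 0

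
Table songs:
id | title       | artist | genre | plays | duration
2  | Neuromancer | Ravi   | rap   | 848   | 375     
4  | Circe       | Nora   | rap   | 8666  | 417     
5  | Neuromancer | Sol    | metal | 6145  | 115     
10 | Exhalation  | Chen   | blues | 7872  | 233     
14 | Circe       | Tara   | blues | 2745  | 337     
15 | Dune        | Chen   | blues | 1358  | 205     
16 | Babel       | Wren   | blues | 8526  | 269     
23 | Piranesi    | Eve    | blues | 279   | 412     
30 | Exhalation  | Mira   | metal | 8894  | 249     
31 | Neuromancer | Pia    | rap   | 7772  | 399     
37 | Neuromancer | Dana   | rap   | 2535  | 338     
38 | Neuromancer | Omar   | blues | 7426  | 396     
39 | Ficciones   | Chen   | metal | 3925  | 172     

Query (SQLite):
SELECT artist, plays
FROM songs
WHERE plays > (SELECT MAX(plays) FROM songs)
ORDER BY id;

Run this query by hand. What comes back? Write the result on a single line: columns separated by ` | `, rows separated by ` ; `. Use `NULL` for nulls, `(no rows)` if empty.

Scalar subquery: MAX(plays) over all songs rows = 8894.
Keep rows where plays > that value.

(no rows)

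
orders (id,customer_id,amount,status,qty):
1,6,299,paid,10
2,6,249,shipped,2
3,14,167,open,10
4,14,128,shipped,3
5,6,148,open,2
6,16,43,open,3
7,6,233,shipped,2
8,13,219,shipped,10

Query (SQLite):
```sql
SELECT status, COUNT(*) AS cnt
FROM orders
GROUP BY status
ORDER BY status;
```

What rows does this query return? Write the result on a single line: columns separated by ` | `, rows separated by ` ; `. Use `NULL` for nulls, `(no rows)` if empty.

Partition orders by status; compute COUNT(*) within each group.
  open: ids {3, 5, 6} → COUNT(*)=3
  paid: ids {1} → COUNT(*)=1
  shipped: ids {2, 4, 7, 8} → COUNT(*)=4

open | 3 ; paid | 1 ; shipped | 4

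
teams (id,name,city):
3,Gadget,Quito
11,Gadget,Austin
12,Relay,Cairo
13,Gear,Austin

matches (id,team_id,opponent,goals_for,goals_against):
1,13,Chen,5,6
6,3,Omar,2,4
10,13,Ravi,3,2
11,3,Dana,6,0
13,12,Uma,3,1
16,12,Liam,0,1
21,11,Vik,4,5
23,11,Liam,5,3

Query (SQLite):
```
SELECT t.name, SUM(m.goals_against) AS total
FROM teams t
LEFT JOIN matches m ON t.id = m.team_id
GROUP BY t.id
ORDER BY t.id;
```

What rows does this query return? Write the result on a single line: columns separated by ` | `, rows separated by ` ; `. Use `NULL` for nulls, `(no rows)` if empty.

Gadget | 4 ; Gadget | 8 ; Relay | 2 ; Gear | 8

LEFT JOIN keeps every teams row; unmatched ones get NULL for matches columns.
Group by teams.id and compute SUM(m.goals_against). SUM over an all-NULL group is NULL.
  3: ids {6, 11} → SUM(m.goals_against)=4
  11: ids {21, 23} → SUM(m.goals_against)=8
  12: ids {13, 16} → SUM(m.goals_against)=2
  13: ids {1, 10} → SUM(m.goals_against)=8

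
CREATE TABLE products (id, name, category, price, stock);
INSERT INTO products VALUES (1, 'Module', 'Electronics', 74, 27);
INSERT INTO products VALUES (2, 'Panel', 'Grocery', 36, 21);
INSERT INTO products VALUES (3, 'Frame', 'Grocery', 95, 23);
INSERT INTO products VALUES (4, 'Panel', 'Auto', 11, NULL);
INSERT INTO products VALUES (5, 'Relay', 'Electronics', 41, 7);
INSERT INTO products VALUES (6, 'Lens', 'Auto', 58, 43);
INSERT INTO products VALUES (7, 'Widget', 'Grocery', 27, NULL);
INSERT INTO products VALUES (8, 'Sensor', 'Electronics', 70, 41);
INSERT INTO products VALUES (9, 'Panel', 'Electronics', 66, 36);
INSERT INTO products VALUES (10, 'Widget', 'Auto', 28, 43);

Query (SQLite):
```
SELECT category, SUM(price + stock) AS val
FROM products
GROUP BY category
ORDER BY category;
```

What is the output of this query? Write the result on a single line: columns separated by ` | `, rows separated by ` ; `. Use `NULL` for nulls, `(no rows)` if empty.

Auto | 172 ; Electronics | 362 ; Grocery | 175

For each row compute price + stock.
Group by category; take SUM of the expression per group.
  Auto: ids {4, 6, 10} → SUM(price + stock)=172
  Electronics: ids {1, 5, 8, 9} → SUM(price + stock)=362
  Grocery: ids {2, 3, 7} → SUM(price + stock)=175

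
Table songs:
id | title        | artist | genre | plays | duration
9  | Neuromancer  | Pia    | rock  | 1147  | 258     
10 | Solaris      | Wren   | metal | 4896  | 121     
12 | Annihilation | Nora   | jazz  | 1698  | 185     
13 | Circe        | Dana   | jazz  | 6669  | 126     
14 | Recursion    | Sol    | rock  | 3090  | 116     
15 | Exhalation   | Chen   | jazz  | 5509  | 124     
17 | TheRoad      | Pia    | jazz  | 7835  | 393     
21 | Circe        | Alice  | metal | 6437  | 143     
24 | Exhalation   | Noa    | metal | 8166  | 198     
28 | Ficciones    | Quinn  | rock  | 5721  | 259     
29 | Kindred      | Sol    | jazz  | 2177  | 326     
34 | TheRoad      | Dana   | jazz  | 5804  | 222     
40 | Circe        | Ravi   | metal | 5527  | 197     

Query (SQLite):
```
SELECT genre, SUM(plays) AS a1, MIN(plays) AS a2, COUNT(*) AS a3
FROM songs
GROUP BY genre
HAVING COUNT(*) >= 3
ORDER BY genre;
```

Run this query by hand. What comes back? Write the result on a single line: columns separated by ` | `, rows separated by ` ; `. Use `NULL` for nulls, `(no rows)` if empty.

jazz | 29692 | 1698 | 6 ; metal | 25026 | 4896 | 4 ; rock | 9958 | 1147 | 3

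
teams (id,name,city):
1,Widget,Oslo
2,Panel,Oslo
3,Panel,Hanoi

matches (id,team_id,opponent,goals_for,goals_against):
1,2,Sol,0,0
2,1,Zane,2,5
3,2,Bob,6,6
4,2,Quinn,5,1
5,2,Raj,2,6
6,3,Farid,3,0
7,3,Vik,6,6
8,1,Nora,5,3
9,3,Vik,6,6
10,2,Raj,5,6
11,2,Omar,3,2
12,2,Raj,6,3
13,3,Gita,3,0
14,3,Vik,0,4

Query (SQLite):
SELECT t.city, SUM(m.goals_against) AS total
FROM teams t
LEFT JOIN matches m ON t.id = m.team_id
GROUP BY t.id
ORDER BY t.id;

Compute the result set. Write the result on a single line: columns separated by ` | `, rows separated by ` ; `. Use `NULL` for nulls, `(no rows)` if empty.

LEFT JOIN keeps every teams row; unmatched ones get NULL for matches columns.
Group by teams.id and compute SUM(m.goals_against). SUM over an all-NULL group is NULL.
  1: ids {2, 8} → SUM(m.goals_against)=8
  2: ids {1, 3, 4, 5, 10, 11, 12} → SUM(m.goals_against)=24
  3: ids {6, 7, 9, 13, 14} → SUM(m.goals_against)=16

Oslo | 8 ; Oslo | 24 ; Hanoi | 16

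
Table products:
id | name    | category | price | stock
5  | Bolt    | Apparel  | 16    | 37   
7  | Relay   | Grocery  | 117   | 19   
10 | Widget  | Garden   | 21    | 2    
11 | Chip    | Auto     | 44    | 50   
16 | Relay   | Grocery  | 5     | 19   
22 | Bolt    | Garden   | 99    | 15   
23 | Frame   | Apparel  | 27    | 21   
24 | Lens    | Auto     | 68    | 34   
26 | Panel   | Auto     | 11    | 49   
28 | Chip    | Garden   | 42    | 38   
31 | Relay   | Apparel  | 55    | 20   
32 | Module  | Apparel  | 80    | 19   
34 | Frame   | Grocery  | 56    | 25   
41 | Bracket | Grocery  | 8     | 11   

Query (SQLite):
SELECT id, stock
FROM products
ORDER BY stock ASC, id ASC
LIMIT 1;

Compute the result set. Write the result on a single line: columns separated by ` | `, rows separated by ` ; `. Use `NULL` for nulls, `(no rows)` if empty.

10 | 2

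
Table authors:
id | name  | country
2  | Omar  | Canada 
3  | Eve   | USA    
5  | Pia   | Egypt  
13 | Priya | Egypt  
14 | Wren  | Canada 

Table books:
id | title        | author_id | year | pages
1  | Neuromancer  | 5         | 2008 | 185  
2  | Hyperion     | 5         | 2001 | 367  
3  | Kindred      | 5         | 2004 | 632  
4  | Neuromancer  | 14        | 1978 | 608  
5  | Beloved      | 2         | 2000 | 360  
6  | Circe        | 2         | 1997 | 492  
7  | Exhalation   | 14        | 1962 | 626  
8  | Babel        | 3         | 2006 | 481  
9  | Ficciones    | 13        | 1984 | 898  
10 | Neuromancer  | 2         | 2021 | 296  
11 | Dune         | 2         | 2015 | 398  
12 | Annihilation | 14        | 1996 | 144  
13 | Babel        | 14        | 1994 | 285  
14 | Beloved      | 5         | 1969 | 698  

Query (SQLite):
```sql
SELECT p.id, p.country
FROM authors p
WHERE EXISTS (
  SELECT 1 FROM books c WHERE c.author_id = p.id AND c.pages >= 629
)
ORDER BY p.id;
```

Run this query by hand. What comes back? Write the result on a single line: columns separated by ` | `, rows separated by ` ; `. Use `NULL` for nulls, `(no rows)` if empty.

5 | Egypt ; 13 | Egypt

For each authors row, check whether any books with matching author_id has pages >= 629.
Keep rows where that is true.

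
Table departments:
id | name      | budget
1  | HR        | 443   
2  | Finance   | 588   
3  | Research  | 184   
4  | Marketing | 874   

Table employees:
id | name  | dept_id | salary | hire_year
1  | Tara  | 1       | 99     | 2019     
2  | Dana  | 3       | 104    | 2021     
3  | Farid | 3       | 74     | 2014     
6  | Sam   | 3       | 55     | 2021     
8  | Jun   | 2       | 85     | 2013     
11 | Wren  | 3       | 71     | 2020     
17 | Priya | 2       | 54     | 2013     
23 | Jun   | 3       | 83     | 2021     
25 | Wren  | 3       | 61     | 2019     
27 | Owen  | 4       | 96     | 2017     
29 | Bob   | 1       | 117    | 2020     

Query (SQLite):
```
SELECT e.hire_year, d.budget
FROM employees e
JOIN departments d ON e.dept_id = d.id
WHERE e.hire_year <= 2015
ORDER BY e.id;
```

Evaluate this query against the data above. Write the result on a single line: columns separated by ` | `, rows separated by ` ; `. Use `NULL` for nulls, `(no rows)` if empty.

2014 | 184 ; 2013 | 588 ; 2013 | 588

Each employees row matches the departments row where dept_id = departments.id.
Then keep rows with e.hire_year <= 2015.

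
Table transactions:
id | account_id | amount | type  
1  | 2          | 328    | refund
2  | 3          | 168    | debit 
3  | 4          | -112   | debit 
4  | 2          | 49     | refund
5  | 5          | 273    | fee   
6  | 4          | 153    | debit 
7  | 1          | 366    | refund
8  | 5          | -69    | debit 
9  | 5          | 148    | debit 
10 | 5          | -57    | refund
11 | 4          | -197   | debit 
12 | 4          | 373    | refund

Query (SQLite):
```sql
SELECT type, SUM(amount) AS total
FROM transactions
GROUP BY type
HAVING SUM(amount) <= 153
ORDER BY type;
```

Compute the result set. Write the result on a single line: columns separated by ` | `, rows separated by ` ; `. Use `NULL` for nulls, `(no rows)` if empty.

Partition transactions by type; compute SUM(amount) within each group.
HAVING: keep groups where SUM(amount) <= 153.
  debit: ids {2, 3, 6, 8, 9, 11} → SUM(amount)=91
  fee: ids {5} → SUM(amount)=273
  refund: ids {1, 4, 7, 10, 12} → SUM(amount)=1059

debit | 91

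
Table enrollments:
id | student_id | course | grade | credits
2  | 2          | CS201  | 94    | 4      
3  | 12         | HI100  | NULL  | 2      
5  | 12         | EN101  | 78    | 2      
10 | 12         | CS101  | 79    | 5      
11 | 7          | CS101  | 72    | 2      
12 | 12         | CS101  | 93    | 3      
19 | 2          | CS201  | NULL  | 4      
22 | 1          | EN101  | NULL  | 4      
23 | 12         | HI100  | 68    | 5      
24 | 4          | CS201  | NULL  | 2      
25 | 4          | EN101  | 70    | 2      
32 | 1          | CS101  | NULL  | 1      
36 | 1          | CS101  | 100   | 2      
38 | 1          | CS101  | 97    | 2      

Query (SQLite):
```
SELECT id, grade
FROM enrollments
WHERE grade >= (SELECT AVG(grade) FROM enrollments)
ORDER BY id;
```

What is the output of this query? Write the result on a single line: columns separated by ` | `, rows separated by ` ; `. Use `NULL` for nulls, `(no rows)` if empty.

2 | 94 ; 12 | 93 ; 36 | 100 ; 38 | 97

Scalar subquery: AVG(grade) over all enrollments rows = 83.444444 (≈; comparison uses full precision).
Keep rows where grade >= that value.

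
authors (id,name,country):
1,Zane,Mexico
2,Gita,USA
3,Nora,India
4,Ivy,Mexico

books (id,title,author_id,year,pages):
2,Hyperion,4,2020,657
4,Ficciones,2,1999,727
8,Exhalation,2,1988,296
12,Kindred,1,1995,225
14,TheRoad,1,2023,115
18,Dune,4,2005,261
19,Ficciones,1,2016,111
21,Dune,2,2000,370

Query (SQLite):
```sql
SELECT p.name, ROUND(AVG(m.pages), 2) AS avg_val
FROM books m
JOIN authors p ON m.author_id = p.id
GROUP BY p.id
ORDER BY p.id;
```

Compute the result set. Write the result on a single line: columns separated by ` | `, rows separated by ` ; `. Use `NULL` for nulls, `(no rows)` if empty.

Join each books row to its authors via author_id.
Group joined rows by authors.id; compute ROUND(AVG(m.pages), 2) per group.
  1: ids {12, 14, 19} → ROUND(AVG(m.pages), 2)=150.33
  2: ids {4, 8, 21} → ROUND(AVG(m.pages), 2)=464.33
  4: ids {2, 18} → ROUND(AVG(m.pages), 2)=459

Zane | 150.33 ; Gita | 464.33 ; Ivy | 459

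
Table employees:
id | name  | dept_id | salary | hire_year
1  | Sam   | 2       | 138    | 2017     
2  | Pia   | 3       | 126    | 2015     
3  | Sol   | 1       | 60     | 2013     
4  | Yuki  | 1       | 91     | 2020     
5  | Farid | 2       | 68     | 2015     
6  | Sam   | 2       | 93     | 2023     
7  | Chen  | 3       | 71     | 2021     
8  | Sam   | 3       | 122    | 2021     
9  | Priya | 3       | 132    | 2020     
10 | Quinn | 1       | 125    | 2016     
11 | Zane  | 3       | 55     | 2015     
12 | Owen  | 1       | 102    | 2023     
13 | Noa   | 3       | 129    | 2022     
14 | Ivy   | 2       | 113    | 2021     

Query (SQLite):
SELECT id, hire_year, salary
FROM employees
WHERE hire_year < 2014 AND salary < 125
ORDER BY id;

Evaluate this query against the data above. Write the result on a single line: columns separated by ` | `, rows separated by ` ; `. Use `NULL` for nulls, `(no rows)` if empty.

hire_year < 2014: ids {3}
salary < 125: ids {3, 4, 5, 6, 7, 8, 11, 12, 14}
Combine with AND.

3 | 2013 | 60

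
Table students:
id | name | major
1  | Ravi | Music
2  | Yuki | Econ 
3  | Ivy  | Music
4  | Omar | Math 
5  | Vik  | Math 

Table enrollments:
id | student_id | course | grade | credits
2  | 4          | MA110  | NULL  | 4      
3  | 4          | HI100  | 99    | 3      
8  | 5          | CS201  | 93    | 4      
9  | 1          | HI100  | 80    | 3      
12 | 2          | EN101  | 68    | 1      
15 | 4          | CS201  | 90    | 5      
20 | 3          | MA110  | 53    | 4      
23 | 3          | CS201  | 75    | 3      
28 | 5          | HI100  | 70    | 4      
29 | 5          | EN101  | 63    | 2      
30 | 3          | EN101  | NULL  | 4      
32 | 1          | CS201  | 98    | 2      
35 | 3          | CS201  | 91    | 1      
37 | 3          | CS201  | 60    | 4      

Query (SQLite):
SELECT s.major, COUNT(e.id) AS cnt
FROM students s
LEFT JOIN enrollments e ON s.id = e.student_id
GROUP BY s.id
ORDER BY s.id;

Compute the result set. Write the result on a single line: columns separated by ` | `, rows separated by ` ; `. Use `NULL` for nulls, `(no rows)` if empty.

LEFT JOIN keeps every students row; unmatched ones get NULL for enrollments columns.
Group by students.id and compute COUNT(e.id). COUNT(col) of an all-NULL group is 0.
  1: ids {9, 32} → COUNT(e.id)=2
  2: ids {12} → COUNT(e.id)=1
  3: ids {20, 23, 30, 35, 37} → COUNT(e.id)=5
  4: ids {2, 3, 15} → COUNT(e.id)=3
  5: ids {8, 28, 29} → COUNT(e.id)=3

Music | 2 ; Econ | 1 ; Music | 5 ; Math | 3 ; Math | 3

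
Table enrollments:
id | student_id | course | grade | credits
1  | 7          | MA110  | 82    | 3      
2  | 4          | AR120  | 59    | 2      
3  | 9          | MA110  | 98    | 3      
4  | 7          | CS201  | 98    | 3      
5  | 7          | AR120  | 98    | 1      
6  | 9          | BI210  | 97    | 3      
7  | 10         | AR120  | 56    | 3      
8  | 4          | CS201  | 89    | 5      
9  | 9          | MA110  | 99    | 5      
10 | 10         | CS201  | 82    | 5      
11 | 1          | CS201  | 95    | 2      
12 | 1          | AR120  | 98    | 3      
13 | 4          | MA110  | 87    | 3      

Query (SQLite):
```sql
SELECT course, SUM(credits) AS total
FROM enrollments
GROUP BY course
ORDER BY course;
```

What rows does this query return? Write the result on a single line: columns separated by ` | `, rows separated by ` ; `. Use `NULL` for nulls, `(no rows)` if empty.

AR120 | 9 ; BI210 | 3 ; CS201 | 15 ; MA110 | 14

Partition enrollments by course; compute SUM(credits) within each group.
  AR120: ids {2, 5, 7, 12} → SUM(credits)=9
  BI210: ids {6} → SUM(credits)=3
  CS201: ids {4, 8, 10, 11} → SUM(credits)=15
  MA110: ids {1, 3, 9, 13} → SUM(credits)=14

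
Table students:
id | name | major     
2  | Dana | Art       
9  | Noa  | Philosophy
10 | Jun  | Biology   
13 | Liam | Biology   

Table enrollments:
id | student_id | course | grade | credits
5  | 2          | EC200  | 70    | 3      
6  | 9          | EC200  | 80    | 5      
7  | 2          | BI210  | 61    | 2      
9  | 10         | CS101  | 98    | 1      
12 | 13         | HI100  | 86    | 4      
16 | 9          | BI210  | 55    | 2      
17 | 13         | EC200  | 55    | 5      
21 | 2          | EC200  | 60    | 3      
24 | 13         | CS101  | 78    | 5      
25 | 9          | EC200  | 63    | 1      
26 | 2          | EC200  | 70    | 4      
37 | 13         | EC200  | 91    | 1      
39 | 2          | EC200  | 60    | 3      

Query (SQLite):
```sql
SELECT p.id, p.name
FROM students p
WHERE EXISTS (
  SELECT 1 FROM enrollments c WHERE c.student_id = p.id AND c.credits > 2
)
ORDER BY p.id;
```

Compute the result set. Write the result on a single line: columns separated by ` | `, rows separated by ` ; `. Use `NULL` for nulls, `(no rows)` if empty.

For each students row, check whether any enrollments with matching student_id has credits > 2.
Keep rows where that is true.

2 | Dana ; 9 | Noa ; 13 | Liam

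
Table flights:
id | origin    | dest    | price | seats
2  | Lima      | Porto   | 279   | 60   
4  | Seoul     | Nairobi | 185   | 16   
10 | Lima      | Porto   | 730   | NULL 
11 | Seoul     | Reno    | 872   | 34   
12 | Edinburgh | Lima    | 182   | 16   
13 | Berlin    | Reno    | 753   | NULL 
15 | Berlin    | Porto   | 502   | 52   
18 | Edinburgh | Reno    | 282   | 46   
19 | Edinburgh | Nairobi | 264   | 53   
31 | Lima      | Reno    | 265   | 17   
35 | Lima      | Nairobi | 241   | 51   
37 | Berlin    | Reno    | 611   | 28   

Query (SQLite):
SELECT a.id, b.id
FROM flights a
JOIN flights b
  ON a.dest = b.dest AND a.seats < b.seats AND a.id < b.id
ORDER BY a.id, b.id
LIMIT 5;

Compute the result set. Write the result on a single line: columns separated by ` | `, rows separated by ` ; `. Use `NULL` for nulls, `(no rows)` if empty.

4 | 19 ; 4 | 35 ; 11 | 18 ; 31 | 37

Pairs (a,b) with same dest, a.seats < b.seats, a.id < b.id.
dest groups: Lima:{12} Nairobi:{4,19,35} Porto:{2,10,15} Reno:{11,13,18,31,37}
Ordered by (a.id, b.id); first 5.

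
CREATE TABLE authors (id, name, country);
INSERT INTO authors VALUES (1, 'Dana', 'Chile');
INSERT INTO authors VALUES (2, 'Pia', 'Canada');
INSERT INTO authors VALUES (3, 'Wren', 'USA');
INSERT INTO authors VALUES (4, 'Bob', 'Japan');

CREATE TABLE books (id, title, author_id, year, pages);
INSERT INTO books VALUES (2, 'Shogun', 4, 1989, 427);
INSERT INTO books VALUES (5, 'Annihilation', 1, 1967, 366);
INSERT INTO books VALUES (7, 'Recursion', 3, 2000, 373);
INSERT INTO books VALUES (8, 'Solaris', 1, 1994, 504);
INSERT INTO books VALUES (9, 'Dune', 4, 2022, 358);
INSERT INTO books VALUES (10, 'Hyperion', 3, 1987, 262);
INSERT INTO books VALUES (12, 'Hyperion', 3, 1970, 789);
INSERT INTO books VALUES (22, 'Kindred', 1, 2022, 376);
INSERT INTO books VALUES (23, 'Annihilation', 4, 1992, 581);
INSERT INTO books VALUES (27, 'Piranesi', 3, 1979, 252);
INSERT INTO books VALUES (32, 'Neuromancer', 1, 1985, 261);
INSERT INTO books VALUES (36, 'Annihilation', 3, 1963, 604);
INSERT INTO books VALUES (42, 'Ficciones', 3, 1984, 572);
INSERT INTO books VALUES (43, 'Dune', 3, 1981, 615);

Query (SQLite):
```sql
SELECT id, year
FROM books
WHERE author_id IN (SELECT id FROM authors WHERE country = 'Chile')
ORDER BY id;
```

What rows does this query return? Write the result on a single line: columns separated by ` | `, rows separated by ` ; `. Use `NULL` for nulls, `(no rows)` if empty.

Inner query: authors.id where country = 'Chile'.
Outer: keep books rows whose author_id is in that set.
Inner query → {1}

5 | 1967 ; 8 | 1994 ; 22 | 2022 ; 32 | 1985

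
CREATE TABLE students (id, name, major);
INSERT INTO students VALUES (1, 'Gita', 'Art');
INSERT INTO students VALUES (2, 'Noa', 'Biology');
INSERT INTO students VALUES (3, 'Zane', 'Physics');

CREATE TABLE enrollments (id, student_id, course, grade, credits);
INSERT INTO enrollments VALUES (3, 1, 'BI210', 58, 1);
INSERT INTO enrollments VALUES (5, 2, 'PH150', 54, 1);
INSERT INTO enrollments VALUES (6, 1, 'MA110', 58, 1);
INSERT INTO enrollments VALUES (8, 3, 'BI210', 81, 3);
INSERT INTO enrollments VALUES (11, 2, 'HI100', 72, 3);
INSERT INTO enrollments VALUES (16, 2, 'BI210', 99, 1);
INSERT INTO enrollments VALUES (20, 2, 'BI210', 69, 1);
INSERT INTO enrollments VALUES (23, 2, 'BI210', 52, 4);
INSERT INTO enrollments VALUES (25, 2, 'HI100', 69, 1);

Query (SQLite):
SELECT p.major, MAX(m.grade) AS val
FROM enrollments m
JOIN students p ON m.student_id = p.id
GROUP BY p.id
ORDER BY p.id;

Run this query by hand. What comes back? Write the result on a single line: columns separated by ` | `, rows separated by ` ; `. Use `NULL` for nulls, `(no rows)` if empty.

Join each enrollments row to its students via student_id.
Group joined rows by students.id; compute MAX(m.grade) per group.
  1: ids {3, 6} → MAX(m.grade)=58
  2: ids {5, 11, 16, 20, 23, 25} → MAX(m.grade)=99
  3: ids {8} → MAX(m.grade)=81

Art | 58 ; Biology | 99 ; Physics | 81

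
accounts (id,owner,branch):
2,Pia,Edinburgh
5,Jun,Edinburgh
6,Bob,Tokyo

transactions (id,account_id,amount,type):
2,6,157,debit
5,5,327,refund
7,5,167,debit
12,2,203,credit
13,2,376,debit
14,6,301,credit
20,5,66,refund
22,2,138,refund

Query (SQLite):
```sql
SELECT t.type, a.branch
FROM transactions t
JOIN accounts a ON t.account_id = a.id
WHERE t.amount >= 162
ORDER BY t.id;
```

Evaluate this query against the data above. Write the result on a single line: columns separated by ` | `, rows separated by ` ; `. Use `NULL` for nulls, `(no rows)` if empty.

Each transactions row matches the accounts row where account_id = accounts.id.
Then keep rows with t.amount >= 162.

refund | Edinburgh ; debit | Edinburgh ; credit | Edinburgh ; debit | Edinburgh ; credit | Tokyo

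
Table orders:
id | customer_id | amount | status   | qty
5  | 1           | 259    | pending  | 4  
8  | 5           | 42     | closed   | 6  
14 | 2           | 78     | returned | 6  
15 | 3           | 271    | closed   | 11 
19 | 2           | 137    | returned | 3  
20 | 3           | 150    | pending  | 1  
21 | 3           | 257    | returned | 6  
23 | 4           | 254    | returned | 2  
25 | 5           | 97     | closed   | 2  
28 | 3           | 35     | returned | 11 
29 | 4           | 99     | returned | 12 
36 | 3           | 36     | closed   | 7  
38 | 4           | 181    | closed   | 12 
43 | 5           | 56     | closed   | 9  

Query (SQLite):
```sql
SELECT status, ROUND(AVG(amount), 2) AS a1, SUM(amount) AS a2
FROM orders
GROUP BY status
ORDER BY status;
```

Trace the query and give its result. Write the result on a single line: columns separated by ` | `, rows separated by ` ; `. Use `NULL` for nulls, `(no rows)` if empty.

Group orders by status.
Per group compute: ROUND(AVG(amount), 2), SUM(amount).
  closed: ids {8, 15, 25, 36, 38, 43} → ROUND(AVG(amount), 2)=113.83, SUM(amount)=683
  pending: ids {5, 20} → ROUND(AVG(amount), 2)=204.5, SUM(amount)=409
  returned: ids {14, 19, 21, 23, 28, 29} → ROUND(AVG(amount), 2)=143.33, SUM(amount)=860

closed | 113.83 | 683 ; pending | 204.5 | 409 ; returned | 143.33 | 860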